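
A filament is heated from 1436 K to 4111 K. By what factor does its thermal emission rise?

ratio ≈ 67.2

P ∝ T⁴, so the ratio is (4111/1436)⁴ = (2.863)⁴ = 67.2.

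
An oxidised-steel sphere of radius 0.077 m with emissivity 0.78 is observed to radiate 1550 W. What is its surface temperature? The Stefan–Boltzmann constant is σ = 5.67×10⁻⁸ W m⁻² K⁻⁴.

A = 4πr² = 4π × (0.077)² = 0.0745 m².
From P = εσAT⁴, T = (P / εσA)^(1/4) = (1550 / (0.78 × 5.67×10⁻⁸ × 0.0745))^(1/4).
T = (4.70×10^11)^(1/4) = 828 K.

T ≈ 828 K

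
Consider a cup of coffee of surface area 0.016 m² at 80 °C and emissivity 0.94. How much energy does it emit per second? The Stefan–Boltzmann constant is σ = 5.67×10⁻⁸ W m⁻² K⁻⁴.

P ≈ 13.2 W

80 °C = 353 K.
Stefan–Boltzmann: P = εσAT⁴ = 0.94 × 5.67×10⁻⁸ × 0.0160 × (353)⁴ = 0.94 × 5.67×10⁻⁸ × 0.0160 × 1.55×10^10.
P = 13.2 W.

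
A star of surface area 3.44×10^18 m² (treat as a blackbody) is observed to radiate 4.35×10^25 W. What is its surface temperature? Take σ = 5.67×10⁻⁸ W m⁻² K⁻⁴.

From P = σAT⁴, T = (P / σA)^(1/4) = (4.35×10^25 / (5.67×10⁻⁸ × 3.44×10^18))^(1/4).
T = (2.23×10^14)^(1/4) = 3860 K.

T ≈ 3860 K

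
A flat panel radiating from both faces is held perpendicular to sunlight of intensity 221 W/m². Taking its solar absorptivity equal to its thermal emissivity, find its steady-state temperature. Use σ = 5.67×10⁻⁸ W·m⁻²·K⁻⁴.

T ≈ 210 K

Absorbed flux αS = emitted flux 2εσT⁴ per unit area; with α = ε this gives T = (S/2σ)^(1/4).
T = (221 / (2 × 5.67×10⁻⁸))^(1/4) = (1.95×10^9)^(1/4).
T = 210 K.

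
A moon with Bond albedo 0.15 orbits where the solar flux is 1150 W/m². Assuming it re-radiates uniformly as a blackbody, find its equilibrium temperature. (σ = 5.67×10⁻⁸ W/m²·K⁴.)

Power absorbed = (1−a)S·πR²; power emitted = 4πR²σT⁴. Equating and cancelling πR²:
T = ((1−a)S / 4σ)^(1/4) = (978 / (4 × 5.67×10⁻⁸))^(1/4) = (4.31×10^9)^(1/4).
T = 256 K.

T ≈ 256 K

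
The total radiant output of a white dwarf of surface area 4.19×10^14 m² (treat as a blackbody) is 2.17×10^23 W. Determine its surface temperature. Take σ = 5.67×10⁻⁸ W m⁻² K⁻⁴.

T ≈ 9780 K

From P = σAT⁴, T = (P / σA)^(1/4) = (2.17×10^23 / (5.67×10⁻⁸ × 4.19×10^14))^(1/4).
T = (9.13×10^15)^(1/4) = 9780 K.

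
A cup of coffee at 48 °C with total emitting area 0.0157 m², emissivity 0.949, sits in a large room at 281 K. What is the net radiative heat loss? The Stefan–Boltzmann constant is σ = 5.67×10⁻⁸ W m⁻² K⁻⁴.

Q ≈ 3.70 W

Convert: 48 °C = 321 K.
Q = εσA(T⁴ − T_s⁴). T⁴ − T_s⁴ = (321)⁴ − (281)⁴ = 1.06×10^10 − 6.23×10^9 = 4.38×10^9 K⁴.
Q = 0.949 × 5.67×10⁻⁸ × 0.0157 × 4.38×10^9 = 3.70 W.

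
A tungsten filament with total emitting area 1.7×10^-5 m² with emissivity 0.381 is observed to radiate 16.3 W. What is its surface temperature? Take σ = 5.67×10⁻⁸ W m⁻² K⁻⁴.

T ≈ 2580 K

From P = εσAT⁴, T = (P / εσA)^(1/4) = (16.3 / (0.381 × 5.67×10⁻⁸ × 1.70×10^-5))^(1/4).
T = (4.44×10^13)^(1/4) = 2580 K.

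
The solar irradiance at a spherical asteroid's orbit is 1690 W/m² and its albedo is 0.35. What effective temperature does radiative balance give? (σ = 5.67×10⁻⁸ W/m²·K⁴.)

Power absorbed = (1−a)S·πR²; power emitted = 4πR²σT⁴. Equating and cancelling πR²:
T = ((1−a)S / 4σ)^(1/4) = (1100 / (4 × 5.67×10⁻⁸))^(1/4) = (4.84×10^9)^(1/4).
T = 264 K.

T ≈ 264 K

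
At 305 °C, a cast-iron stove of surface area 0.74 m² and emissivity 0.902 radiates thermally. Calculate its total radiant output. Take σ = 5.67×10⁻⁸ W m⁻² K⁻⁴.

305 °C = 578 K.
Stefan–Boltzmann: P = εσAT⁴ = 0.902 × 5.67×10⁻⁸ × 0.740 × (578)⁴ = 0.902 × 5.67×10⁻⁸ × 0.740 × 1.12×10^11.
P = 4220 W.

P ≈ 4220 W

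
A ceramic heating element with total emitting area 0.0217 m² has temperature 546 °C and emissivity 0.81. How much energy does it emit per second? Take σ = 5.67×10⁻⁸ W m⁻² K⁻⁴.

P ≈ 448 W

546 °C = 819 K.
P = εσAT⁴ = 0.81 × 5.67×10⁻⁸ × 0.0217 × (819)⁴ = 0.81 × 5.67×10⁻⁸ × 0.0217 × 4.50×10^11.
P = 448 W.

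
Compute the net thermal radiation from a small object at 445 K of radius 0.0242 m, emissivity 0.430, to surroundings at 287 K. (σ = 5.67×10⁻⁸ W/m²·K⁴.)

A = 4πr² = 4π × (0.0242)² = 7.36×10^-3 m².
Q = εσA(T⁴ − T_s⁴). T⁴ − T_s⁴ = (445)⁴ − (287)⁴ = 3.92×10^10 − 6.78×10^9 = 3.24×10^10 K⁴.
Q = 0.430 × 5.67×10⁻⁸ × 7.36×10^-3 × 3.24×10^10 = 5.82 W.

Q ≈ 5.82 W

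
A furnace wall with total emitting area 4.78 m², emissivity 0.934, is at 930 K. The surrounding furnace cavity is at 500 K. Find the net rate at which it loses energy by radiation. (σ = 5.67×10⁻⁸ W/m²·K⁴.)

Q ≈ 1.74×10^5 W

Q = εσA(T⁴ − T_s⁴). T⁴ − T_s⁴ = (930)⁴ − (500)⁴ = 7.48×10^11 − 6.25×10^10 = 6.86×10^11 K⁴.
Q = 0.934 × 5.67×10⁻⁸ × 4.78 × 6.86×10^11 = 1.74×10^5 W.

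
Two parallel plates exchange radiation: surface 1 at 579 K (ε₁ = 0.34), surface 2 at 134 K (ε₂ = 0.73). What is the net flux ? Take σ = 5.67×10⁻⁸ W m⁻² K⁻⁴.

q ≈ 1920 W/m²

For two large parallel gray plates, q = σ(T₁⁴ − T₂⁴) / (1/ε₁ + 1/ε₂ − 1).
1/ε₁ + 1/ε₂ − 1 = 1/0.34 + 1/0.73 − 1 = 3.311.
T₁⁴ − T₂⁴ = 1.12×10^11 − 3.22×10^8 = 1.12×10^11 K⁴.
q = 5.67×10⁻⁸ × 1.12×10^11 / 3.311 = 1920 W/m².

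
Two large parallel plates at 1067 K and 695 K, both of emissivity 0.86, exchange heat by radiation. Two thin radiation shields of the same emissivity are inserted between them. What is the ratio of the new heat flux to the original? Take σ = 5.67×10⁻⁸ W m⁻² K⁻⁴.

ratio ≈ 0.333

With N identical shields there are N+1 = 3 gaps in series, each with the same radiative resistance, so the flux falls to 1/(N+1) of its unshielded value.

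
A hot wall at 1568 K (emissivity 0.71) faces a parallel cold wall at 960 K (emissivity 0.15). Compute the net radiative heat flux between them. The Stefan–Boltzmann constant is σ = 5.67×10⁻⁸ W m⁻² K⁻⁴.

q ≈ 41600 W/m²

For two large parallel gray plates, q = σ(T₁⁴ − T₂⁴) / (1/ε₁ + 1/ε₂ − 1).
1/ε₁ + 1/ε₂ − 1 = 1/0.71 + 1/0.15 − 1 = 7.075.
T₁⁴ − T₂⁴ = 6.04×10^12 − 8.49×10^11 = 5.20×10^12 K⁴.
q = 5.67×10⁻⁸ × 5.20×10^12 / 7.075 = 41600 W/m².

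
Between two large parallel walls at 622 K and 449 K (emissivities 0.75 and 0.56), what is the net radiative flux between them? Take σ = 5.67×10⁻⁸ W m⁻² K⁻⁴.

For two large parallel gray plates, q = σ(T₁⁴ − T₂⁴) / (1/ε₁ + 1/ε₂ − 1).
1/ε₁ + 1/ε₂ − 1 = 1/0.75 + 1/0.56 − 1 = 2.119.
T₁⁴ − T₂⁴ = 1.50×10^11 − 4.06×10^10 = 1.09×10^11 K⁴.
q = 5.67×10⁻⁸ × 1.09×10^11 / 2.119 = 2920 W/m².

q ≈ 2920 W/m²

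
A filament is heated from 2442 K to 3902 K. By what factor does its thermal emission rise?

P ∝ T⁴, so the ratio is (3902/2442)⁴ = (1.598)⁴ = 6.52.

ratio ≈ 6.52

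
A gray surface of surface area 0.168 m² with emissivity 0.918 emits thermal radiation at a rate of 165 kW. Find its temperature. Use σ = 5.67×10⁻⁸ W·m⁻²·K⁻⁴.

From P = εσAT⁴, T = (P / εσA)^(1/4) = (1.65×10^5 / (0.918 × 5.67×10⁻⁸ × 0.168))^(1/4).
T = (1.89×10^13)^(1/4) = 2080 K.

T ≈ 2080 K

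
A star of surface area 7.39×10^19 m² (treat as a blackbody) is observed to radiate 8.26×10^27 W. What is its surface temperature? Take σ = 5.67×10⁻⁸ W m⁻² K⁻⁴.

T ≈ 6660 K

From P = σAT⁴, T = (P / σA)^(1/4) = (8.26×10^27 / (5.67×10⁻⁸ × 7.39×10^19))^(1/4).
T = (1.97×10^15)^(1/4) = 6660 K.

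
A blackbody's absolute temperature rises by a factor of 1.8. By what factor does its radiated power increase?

factor ≈ 10.5

P ∝ T⁴, so the power scales as (1.8)⁴ = 10.5.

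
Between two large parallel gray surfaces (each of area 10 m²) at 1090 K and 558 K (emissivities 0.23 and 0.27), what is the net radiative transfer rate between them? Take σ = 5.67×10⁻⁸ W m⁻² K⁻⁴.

Q ≈ 1.06×10^5 W

For two large parallel gray plates, q = σ(T₁⁴ − T₂⁴) / (1/ε₁ + 1/ε₂ − 1).
1/ε₁ + 1/ε₂ − 1 = 1/0.23 + 1/0.27 − 1 = 7.052.
T₁⁴ − T₂⁴ = 1.41×10^12 − 9.69×10^10 = 1.31×10^12 K⁴.
q = 5.67×10⁻⁸ × 1.31×10^12 / 7.052 = 10600 W/m².
Q = q·A = 10600 × 10 = 1.06×10^5 W.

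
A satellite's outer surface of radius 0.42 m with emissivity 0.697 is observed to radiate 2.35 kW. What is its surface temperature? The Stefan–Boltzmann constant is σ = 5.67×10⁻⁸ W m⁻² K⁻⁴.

T ≈ 405 K

A = 4πr² = 4π × (0.42)² = 2.22 m².
From P = εσAT⁴, T = (P / εσA)^(1/4) = (2350 / (0.697 × 5.67×10⁻⁸ × 2.22))^(1/4).
T = (2.68×10^10)^(1/4) = 405 K.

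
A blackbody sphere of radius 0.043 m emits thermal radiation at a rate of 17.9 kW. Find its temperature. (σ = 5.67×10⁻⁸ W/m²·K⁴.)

T ≈ 1920 K

A = 4πr² = 4π × (0.043)² = 0.0232 m².
From P = σAT⁴, T = (P / σA)^(1/4) = (17900 / (5.67×10⁻⁸ × 0.0232))^(1/4).
T = (1.36×10^13)^(1/4) = 1920 K.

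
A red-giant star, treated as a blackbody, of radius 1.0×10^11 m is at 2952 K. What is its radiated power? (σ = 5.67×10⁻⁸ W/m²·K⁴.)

P ≈ 5.41×10^29 W

A = 4πr² = 4π × (1.0×10^11)² = 1.26×10^23 m².
P = σAT⁴ = 5.67×10⁻⁸ × 1.26×10^23 × (2952)⁴ = 5.67×10⁻⁸ × 1.26×10^23 × 7.59×10^13.
P = 5.41×10^29 W.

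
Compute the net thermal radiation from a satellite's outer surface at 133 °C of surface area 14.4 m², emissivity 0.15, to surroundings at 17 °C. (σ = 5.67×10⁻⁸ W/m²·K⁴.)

Convert: 133 °C = 406 K; 17 °C = 290 K.
Q = εσA(T⁴ − T_s⁴). T⁴ − T_s⁴ = (406)⁴ − (290)⁴ = 2.72×10^10 − 7.07×10^9 = 2.01×10^10 K⁴.
Q = 0.15 × 5.67×10⁻⁸ × 14.4 × 2.01×10^10 = 2460 W.

Q ≈ 2460 W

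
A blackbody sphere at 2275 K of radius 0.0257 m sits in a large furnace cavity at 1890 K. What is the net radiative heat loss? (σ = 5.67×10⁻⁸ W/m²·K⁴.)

A = 4πr² = 4π × (0.0257)² = 8.30×10^-3 m².
Q = σA(T⁴ − T_s⁴). T⁴ − T_s⁴ = (2275)⁴ − (1890)⁴ = 2.68×10^13 − 1.28×10^13 = 1.40×10^13 K⁴.
Q = 5.67×10⁻⁸ × 8.30×10^-3 × 1.40×10^13 = 6600 W.

Q ≈ 6600 W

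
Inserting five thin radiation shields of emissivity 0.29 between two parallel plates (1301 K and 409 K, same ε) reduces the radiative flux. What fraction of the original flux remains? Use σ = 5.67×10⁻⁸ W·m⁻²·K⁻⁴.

With N identical shields there are N+1 = 6 gaps in series, each with the same radiative resistance, so the flux falls to 1/(N+1) of its unshielded value.

ratio ≈ 0.167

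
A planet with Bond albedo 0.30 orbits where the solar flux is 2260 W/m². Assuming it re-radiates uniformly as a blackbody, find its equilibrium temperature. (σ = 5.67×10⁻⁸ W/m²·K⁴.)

T ≈ 289 K

Power absorbed = (1−a)S·πR²; power emitted = 4πR²σT⁴. Equating and cancelling πR²:
T = ((1−a)S / 4σ)^(1/4) = (1580 / (4 × 5.67×10⁻⁸))^(1/4) = (6.98×10^9)^(1/4).
T = 289 K.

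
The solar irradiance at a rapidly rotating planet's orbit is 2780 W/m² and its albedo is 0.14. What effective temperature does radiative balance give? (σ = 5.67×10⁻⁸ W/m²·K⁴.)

T ≈ 320 K

Power absorbed = (1−a)S·πR²; power emitted = 4πR²σT⁴. Equating and cancelling πR²:
T = ((1−a)S / 4σ)^(1/4) = (2390 / (4 × 5.67×10⁻⁸))^(1/4) = (1.05×10^10)^(1/4).
T = 320 K.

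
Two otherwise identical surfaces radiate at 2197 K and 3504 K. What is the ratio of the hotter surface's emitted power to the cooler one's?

ratio ≈ 6.47

P ∝ T⁴, so the ratio is (3504/2197)⁴ = (1.595)⁴ = 6.47.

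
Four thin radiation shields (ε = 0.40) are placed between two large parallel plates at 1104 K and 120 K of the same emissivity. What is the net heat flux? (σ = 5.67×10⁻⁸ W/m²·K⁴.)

q ≈ 4210 W/m²

Each of the 5 gaps contributes resistance (2/ε − 1) = 2/0.40 − 1 = 4.000; total = 20.00.
q = σ(T₁⁴ − T₂⁴) / 20.00 = 5.67×10⁻⁸ × 1.49×10^12 / 20.00 = 4210 W/m².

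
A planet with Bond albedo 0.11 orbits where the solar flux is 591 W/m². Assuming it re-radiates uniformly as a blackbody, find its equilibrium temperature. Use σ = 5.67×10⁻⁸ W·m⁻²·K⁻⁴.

Power absorbed = (1−a)S·πR²; power emitted = 4πR²σT⁴. Equating and cancelling πR²:
T = ((1−a)S / 4σ)^(1/4) = (526 / (4 × 5.67×10⁻⁸))^(1/4) = (2.32×10^9)^(1/4).
T = 219 K.

T ≈ 219 K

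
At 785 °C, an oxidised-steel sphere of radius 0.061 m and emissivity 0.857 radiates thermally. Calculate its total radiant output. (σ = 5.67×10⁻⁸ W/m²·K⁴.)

A = 4πr² = 4π × (0.061)² = 0.0468 m².
785 °C = 1058 K.
P = εσAT⁴ = 0.857 × 5.67×10⁻⁸ × 0.0468 × (1058)⁴ = 0.857 × 5.67×10⁻⁸ × 0.0468 × 1.25×10^12.
P = 2850 W.

P ≈ 2850 W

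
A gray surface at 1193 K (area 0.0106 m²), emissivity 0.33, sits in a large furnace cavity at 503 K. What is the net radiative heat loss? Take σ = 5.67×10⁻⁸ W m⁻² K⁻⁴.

Q = εσA(T⁴ − T_s⁴). T⁴ − T_s⁴ = (1193)⁴ − (503)⁴ = 2.03×10^12 − 6.40×10^10 = 1.96×10^12 K⁴.
Q = 0.33 × 5.67×10⁻⁸ × 0.0106 × 1.96×10^12 = 389 W.

Q ≈ 389 W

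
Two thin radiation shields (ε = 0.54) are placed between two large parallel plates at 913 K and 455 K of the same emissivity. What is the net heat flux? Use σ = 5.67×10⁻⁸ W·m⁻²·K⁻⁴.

Each of the 3 gaps contributes resistance (2/ε − 1) = 2/0.54 − 1 = 2.704; total = 8.111.
q = σ(T₁⁴ − T₂⁴) / 8.111 = 5.67×10⁻⁸ × 6.52×10^11 / 8.111 = 4560 W/m².

q ≈ 4560 W/m²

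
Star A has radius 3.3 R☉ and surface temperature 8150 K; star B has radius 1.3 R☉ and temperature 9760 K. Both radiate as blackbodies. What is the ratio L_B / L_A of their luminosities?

L = 4πR²σT⁴ ∝ R²T⁴, so L_B/L_A = (1.3/3.3)² × (9760/8150)⁴ = 0.155 × 2.06 = 0.319.

L_B/L_A ≈ 0.319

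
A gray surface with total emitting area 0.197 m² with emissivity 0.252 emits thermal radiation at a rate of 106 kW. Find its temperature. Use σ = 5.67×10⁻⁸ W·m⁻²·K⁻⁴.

T ≈ 2480 K

From P = εσAT⁴, T = (P / εσA)^(1/4) = (1.06×10^5 / (0.252 × 5.67×10⁻⁸ × 0.197))^(1/4).
T = (3.77×10^13)^(1/4) = 2480 K.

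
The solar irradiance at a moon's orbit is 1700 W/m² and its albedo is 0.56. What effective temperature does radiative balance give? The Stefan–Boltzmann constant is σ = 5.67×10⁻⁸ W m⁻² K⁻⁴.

T ≈ 240 K

Power absorbed = (1−a)S·πR²; power emitted = 4πR²σT⁴. Equating and cancelling πR²:
T = ((1−a)S / 4σ)^(1/4) = (748 / (4 × 5.67×10⁻⁸))^(1/4) = (3.30×10^9)^(1/4).
T = 240 K.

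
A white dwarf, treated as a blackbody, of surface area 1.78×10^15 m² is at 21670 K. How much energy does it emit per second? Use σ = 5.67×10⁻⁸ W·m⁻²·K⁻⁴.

P = σAT⁴ = 5.67×10⁻⁸ × 1.78×10^15 × (21670)⁴ = 5.67×10⁻⁸ × 1.78×10^15 × 2.21×10^17.
P = 2.23×10^25 W.

P ≈ 2.23×10^25 W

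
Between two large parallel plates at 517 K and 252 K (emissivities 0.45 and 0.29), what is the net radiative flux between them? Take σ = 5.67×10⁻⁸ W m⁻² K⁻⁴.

For two large parallel gray plates, q = σ(T₁⁴ − T₂⁴) / (1/ε₁ + 1/ε₂ − 1).
1/ε₁ + 1/ε₂ − 1 = 1/0.45 + 1/0.29 − 1 = 4.670.
T₁⁴ − T₂⁴ = 7.14×10^10 − 4.03×10^9 = 6.74×10^10 K⁴.
q = 5.67×10⁻⁸ × 6.74×10^10 / 4.670 = 818 W/m².

q ≈ 818 W/m²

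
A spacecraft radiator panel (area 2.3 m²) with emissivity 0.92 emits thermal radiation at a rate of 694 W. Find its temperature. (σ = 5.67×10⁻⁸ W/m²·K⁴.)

T ≈ 276 K

From P = εσAT⁴, T = (P / εσA)^(1/4) = (694 / (0.92 × 5.67×10⁻⁸ × 2.30))^(1/4).
T = (5.78×10^9)^(1/4) = 276 K.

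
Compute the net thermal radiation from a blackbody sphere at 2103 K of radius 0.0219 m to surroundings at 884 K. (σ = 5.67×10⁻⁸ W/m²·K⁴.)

Q ≈ 6480 W

A = 4πr² = 4π × (0.0219)² = 6.03×10^-3 m².
Q = σA(T⁴ − T_s⁴). T⁴ − T_s⁴ = (2103)⁴ − (884)⁴ = 1.96×10^13 − 6.11×10^11 = 1.89×10^13 K⁴.
Q = 5.67×10⁻⁸ × 6.03×10^-3 × 1.89×10^13 = 6480 W.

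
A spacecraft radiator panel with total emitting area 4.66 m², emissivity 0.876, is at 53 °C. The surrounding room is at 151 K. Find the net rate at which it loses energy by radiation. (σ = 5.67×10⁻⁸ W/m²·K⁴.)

Q ≈ 2490 W

Convert: 53 °C = 326 K.
Q = εσA(T⁴ − T_s⁴). T⁴ − T_s⁴ = (326)⁴ − (151)⁴ = 1.13×10^10 − 5.20×10^8 = 1.08×10^10 K⁴.
Q = 0.876 × 5.67×10⁻⁸ × 4.66 × 1.08×10^10 = 2490 W.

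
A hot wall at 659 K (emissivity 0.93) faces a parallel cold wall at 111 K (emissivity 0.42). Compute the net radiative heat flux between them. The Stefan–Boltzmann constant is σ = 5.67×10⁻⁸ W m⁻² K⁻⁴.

q ≈ 4350 W/m²

For two large parallel gray plates, q = σ(T₁⁴ − T₂⁴) / (1/ε₁ + 1/ε₂ − 1).
1/ε₁ + 1/ε₂ − 1 = 1/0.93 + 1/0.42 − 1 = 2.456.
T₁⁴ − T₂⁴ = 1.89×10^11 − 1.52×10^8 = 1.88×10^11 K⁴.
q = 5.67×10⁻⁸ × 1.88×10^11 / 2.456 = 4350 W/m².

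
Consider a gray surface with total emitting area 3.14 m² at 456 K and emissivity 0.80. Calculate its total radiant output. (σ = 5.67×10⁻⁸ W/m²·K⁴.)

P = εσAT⁴ = 0.80 × 5.67×10⁻⁸ × 3.14 × (456)⁴ = 0.80 × 5.67×10⁻⁸ × 3.14 × 4.32×10^10.
P = 6160 W.

P ≈ 6160 W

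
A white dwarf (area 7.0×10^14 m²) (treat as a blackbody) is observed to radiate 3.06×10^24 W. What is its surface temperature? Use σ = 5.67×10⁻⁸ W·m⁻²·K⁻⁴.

From P = σAT⁴, T = (P / σA)^(1/4) = (3.06×10^24 / (5.67×10⁻⁸ × 7.00×10^14))^(1/4).
T = (7.71×10^16)^(1/4) = 16700 K.

T ≈ 16700 K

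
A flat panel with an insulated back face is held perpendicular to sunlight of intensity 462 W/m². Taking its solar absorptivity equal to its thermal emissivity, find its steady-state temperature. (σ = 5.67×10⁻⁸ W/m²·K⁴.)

Absorbed flux αS = emitted flux εσT⁴ (one radiating face); with α = ε, T = (S/σ)^(1/4).
T = (462 / 5.67×10⁻⁸)^(1/4) = (8.15×10^9)^(1/4).
T = 300 K.

T ≈ 300 K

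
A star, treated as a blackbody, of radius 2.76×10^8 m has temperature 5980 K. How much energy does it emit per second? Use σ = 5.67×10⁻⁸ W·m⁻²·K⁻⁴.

A = 4πr² = 4π × (2.76×10^8)² = 9.57×10^17 m².
P = σAT⁴ = 5.67×10⁻⁸ × 9.57×10^17 × (5980)⁴ = 5.67×10⁻⁸ × 9.57×10^17 × 1.28×10^15.
P = 6.94×10^25 W.

P ≈ 6.94×10^25 W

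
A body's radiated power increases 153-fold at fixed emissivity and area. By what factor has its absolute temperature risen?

factor ≈ 3.52

P ∝ T⁴ ⇒ T ∝ P^(1/4), so T scales by (153)^(1/4) = 3.52.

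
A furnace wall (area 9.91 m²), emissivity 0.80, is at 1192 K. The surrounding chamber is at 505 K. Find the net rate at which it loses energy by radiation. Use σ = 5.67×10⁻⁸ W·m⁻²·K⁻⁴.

Q ≈ 8.78×10^5 W

Q = εσA(T⁴ − T_s⁴). T⁴ − T_s⁴ = (1192)⁴ − (505)⁴ = 2.02×10^12 − 6.50×10^10 = 1.95×10^12 K⁴.
Q = 0.80 × 5.67×10⁻⁸ × 9.91 × 1.95×10^12 = 8.78×10^5 W.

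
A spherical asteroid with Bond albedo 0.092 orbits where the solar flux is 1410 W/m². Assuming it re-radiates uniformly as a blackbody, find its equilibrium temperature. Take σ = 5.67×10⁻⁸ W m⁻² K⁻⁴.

T ≈ 274 K

Power absorbed = (1−a)S·πR²; power emitted = 4πR²σT⁴. Equating and cancelling πR²:
T = ((1−a)S / 4σ)^(1/4) = (1280 / (4 × 5.67×10⁻⁸))^(1/4) = (5.64×10^9)^(1/4).
T = 274 K.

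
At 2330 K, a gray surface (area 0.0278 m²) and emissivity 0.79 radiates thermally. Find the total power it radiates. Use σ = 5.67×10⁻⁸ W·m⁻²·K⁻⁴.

P ≈ 36700 W

Stefan–Boltzmann: P = εσAT⁴ = 0.79 × 5.67×10⁻⁸ × 0.0278 × (2330)⁴ = 0.79 × 5.67×10⁻⁸ × 0.0278 × 2.95×10^13.
P = 36700 W.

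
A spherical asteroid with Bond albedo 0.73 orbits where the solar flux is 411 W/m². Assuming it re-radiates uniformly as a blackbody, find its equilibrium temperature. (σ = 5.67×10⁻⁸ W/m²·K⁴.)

Power absorbed = (1−a)S·πR²; power emitted = 4πR²σT⁴. Equating and cancelling πR²:
T = ((1−a)S / 4σ)^(1/4) = (111 / (4 × 5.67×10⁻⁸))^(1/4) = (4.89×10^8)^(1/4).
T = 149 K.

T ≈ 149 K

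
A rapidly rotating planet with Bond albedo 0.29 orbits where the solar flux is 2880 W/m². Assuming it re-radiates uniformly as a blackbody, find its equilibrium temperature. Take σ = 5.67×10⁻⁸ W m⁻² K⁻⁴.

Power absorbed = (1−a)S·πR²; power emitted = 4πR²σT⁴. Equating and cancelling πR²:
T = ((1−a)S / 4σ)^(1/4) = (2040 / (4 × 5.67×10⁻⁸))^(1/4) = (9.02×10^9)^(1/4).
T = 308 K.

T ≈ 308 K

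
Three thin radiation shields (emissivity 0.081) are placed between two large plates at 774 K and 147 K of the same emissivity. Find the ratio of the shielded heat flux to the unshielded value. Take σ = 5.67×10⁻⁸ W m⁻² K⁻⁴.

ratio ≈ 0.250

With N identical shields there are N+1 = 4 gaps in series, each with the same radiative resistance, so the flux falls to 1/(N+1) of its unshielded value.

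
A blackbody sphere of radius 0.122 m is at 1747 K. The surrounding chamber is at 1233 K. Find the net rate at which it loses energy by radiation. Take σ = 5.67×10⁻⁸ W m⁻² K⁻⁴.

Q ≈ 74300 W

A = 4πr² = 4π × (0.122)² = 0.187 m².
Q = σA(T⁴ − T_s⁴). T⁴ − T_s⁴ = (1747)⁴ − (1233)⁴ = 9.31×10^12 − 2.31×10^12 = 7.00×10^12 K⁴.
Q = 5.67×10⁻⁸ × 0.187 × 7.00×10^12 = 74300 W.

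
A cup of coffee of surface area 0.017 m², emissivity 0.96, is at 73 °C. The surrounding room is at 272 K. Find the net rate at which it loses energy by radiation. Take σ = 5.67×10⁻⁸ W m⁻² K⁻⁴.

Convert: 73 °C = 346 K.
Q = εσA(T⁴ − T_s⁴). T⁴ − T_s⁴ = (346)⁴ − (272)⁴ = 1.43×10^10 − 5.47×10^9 = 8.86×10^9 K⁴.
Q = 0.96 × 5.67×10⁻⁸ × 0.0170 × 8.86×10^9 = 8.20 W.

Q ≈ 8.20 W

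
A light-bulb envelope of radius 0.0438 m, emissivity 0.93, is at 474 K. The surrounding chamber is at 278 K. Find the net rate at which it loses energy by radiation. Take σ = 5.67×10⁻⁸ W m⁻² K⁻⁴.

A = 4πr² = 4π × (0.0438)² = 0.0241 m².
Q = εσA(T⁴ − T_s⁴). T⁴ − T_s⁴ = (474)⁴ − (278)⁴ = 5.05×10^10 − 5.97×10^9 = 4.45×10^10 K⁴.
Q = 0.93 × 5.67×10⁻⁸ × 0.0241 × 4.45×10^10 = 56.6 W.

Q ≈ 56.6 W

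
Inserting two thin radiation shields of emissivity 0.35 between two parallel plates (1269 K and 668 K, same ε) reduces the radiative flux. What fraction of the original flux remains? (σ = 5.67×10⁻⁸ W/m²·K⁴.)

ratio ≈ 0.333

With N identical shields there are N+1 = 3 gaps in series, each with the same radiative resistance, so the flux falls to 1/(N+1) of its unshielded value.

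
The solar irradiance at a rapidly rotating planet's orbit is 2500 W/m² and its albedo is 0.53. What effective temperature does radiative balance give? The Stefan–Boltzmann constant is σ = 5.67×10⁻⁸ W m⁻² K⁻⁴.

Power absorbed = (1−a)S·πR²; power emitted = 4πR²σT⁴. Equating and cancelling πR²:
T = ((1−a)S / 4σ)^(1/4) = (1180 / (4 × 5.67×10⁻⁸))^(1/4) = (5.18×10^9)^(1/4).
T = 268 K.

T ≈ 268 K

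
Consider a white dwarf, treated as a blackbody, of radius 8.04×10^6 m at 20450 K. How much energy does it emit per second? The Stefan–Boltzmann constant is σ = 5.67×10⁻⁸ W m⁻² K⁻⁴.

A = 4πr² = 4π × (8.04×10^6)² = 8.12×10^14 m².
P = σAT⁴ = 5.67×10⁻⁸ × 8.12×10^14 × (20450)⁴ = 5.67×10⁻⁸ × 8.12×10^14 × 1.75×10^17.
P = 8.06×10^24 W.

P ≈ 8.06×10^24 W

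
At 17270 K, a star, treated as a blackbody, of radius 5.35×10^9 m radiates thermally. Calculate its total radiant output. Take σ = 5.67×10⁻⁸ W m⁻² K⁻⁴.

P ≈ 1.81×10^30 W

A = 4πr² = 4π × (5.35×10^9)² = 3.60×10^20 m².
P = σAT⁴ = 5.67×10⁻⁸ × 3.60×10^20 × (17270)⁴ = 5.67×10⁻⁸ × 3.60×10^20 × 8.90×10^16.
P = 1.81×10^30 W.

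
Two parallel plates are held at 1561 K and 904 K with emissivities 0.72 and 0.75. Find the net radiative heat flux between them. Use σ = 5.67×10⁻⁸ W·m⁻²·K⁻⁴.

q ≈ 1.73×10^5 W/m²

For two large parallel gray plates, q = σ(T₁⁴ − T₂⁴) / (1/ε₁ + 1/ε₂ − 1).
1/ε₁ + 1/ε₂ − 1 = 1/0.72 + 1/0.75 − 1 = 1.722.
T₁⁴ − T₂⁴ = 5.94×10^12 − 6.68×10^11 = 5.27×10^12 K⁴.
q = 5.67×10⁻⁸ × 5.27×10^12 / 1.722 = 1.73×10^5 W/m².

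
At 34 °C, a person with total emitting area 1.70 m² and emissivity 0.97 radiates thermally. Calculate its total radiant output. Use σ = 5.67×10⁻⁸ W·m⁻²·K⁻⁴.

34 °C = 307 K.
P = εσAT⁴ = 0.97 × 5.67×10⁻⁸ × 1.70 × (307)⁴ = 0.97 × 5.67×10⁻⁸ × 1.70 × 8.88×10^9.
P = 831 W.

P ≈ 831 W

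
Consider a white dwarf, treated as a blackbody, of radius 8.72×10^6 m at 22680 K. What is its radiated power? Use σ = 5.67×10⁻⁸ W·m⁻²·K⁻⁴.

P ≈ 1.43×10^25 W

A = 4πr² = 4π × (8.72×10^6)² = 9.56×10^14 m².
P = σAT⁴ = 5.67×10⁻⁸ × 9.56×10^14 × (22680)⁴ = 5.67×10⁻⁸ × 9.56×10^14 × 2.65×10^17.
P = 1.43×10^25 W.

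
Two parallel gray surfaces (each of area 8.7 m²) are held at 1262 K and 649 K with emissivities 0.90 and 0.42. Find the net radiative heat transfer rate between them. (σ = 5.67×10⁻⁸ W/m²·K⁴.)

For two large parallel gray plates, q = σ(T₁⁴ − T₂⁴) / (1/ε₁ + 1/ε₂ − 1).
1/ε₁ + 1/ε₂ − 1 = 1/0.90 + 1/0.42 − 1 = 2.492.
T₁⁴ − T₂⁴ = 2.54×10^12 − 1.77×10^11 = 2.36×10^12 K⁴.
q = 5.67×10⁻⁸ × 2.36×10^12 / 2.492 = 53700 W/m².
Q = q·A = 53700 × 8.7 = 4.67×10^5 W.

Q ≈ 4.67×10^5 W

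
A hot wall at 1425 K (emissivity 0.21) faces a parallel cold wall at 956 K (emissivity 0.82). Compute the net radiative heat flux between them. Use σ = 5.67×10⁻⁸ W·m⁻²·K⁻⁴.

For two large parallel gray plates, q = σ(T₁⁴ − T₂⁴) / (1/ε₁ + 1/ε₂ − 1).
1/ε₁ + 1/ε₂ − 1 = 1/0.21 + 1/0.82 − 1 = 4.981.
T₁⁴ − T₂⁴ = 4.12×10^12 − 8.35×10^11 = 3.29×10^12 K⁴.
q = 5.67×10⁻⁸ × 3.29×10^12 / 4.981 = 37400 W/m².

q ≈ 37400 W/m²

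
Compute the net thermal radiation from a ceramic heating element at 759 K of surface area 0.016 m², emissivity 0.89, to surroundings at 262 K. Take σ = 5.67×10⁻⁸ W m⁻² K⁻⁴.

Q ≈ 264 W

Q = εσA(T⁴ − T_s⁴). T⁴ − T_s⁴ = (759)⁴ − (262)⁴ = 3.32×10^11 − 4.71×10^9 = 3.27×10^11 K⁴.
Q = 0.89 × 5.67×10⁻⁸ × 0.0160 × 3.27×10^11 = 264 W.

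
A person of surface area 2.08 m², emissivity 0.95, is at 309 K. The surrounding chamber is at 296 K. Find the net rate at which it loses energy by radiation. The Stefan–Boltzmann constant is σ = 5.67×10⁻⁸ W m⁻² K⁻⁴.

Q = εσA(T⁴ − T_s⁴). T⁴ − T_s⁴ = (309)⁴ − (296)⁴ = 9.12×10^9 − 7.68×10^9 = 1.44×10^9 K⁴.
Q = 0.95 × 5.67×10⁻⁸ × 2.08 × 1.44×10^9 = 161 W.

Q ≈ 161 W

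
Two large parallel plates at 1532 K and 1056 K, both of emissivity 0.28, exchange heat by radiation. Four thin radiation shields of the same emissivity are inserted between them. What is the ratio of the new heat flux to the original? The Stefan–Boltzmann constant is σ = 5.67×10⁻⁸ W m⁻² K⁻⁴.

ratio ≈ 0.200

With N identical shields there are N+1 = 5 gaps in series, each with the same radiative resistance, so the flux falls to 1/(N+1) of its unshielded value.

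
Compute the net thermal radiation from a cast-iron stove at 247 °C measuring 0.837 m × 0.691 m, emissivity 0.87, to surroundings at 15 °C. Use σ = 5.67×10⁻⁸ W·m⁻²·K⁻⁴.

Q ≈ 1890 W

A = 0.837 × 0.691 = 0.578 m².
Convert: 247 °C = 520 K; 15 °C = 288 K.
Q = εσA(T⁴ − T_s⁴). T⁴ − T_s⁴ = (520)⁴ − (288)⁴ = 7.31×10^10 − 6.88×10^9 = 6.62×10^10 K⁴.
Q = 0.87 × 5.67×10⁻⁸ × 0.578 × 6.62×10^10 = 1890 W.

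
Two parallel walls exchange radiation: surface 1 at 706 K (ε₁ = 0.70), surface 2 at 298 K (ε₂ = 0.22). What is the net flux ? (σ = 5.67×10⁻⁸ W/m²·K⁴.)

q ≈ 2740 W/m²

For two large parallel gray plates, q = σ(T₁⁴ − T₂⁴) / (1/ε₁ + 1/ε₂ − 1).
1/ε₁ + 1/ε₂ − 1 = 1/0.70 + 1/0.22 − 1 = 4.974.
T₁⁴ − T₂⁴ = 2.48×10^11 − 7.89×10^9 = 2.41×10^11 K⁴.
q = 5.67×10⁻⁸ × 2.41×10^11 / 4.974 = 2740 W/m².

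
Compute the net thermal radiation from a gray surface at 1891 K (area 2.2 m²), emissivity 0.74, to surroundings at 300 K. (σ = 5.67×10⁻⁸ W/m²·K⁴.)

Q ≈ 1.18×10^6 W

Q = εσA(T⁴ − T_s⁴). T⁴ − T_s⁴ = (1891)⁴ − (300)⁴ = 1.28×10^13 − 8.10×10^9 = 1.28×10^13 K⁴.
Q = 0.74 × 5.67×10⁻⁸ × 2.20 × 1.28×10^13 = 1.18×10^6 W.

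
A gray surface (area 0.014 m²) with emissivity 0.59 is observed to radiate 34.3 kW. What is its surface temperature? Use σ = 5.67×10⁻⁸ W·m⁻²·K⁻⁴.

From P = εσAT⁴, T = (P / εσA)^(1/4) = (34300 / (0.59 × 5.67×10⁻⁸ × 0.0140))^(1/4).
T = (7.32×10^13)^(1/4) = 2930 K.

T ≈ 2930 K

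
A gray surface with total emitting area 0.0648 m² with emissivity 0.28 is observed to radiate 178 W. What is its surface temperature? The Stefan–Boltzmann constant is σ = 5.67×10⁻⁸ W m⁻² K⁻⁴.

From P = εσAT⁴, T = (P / εσA)^(1/4) = (178 / (0.28 × 5.67×10⁻⁸ × 0.0648))^(1/4).
T = (1.73×10^11)^(1/4) = 645 K.

T ≈ 645 K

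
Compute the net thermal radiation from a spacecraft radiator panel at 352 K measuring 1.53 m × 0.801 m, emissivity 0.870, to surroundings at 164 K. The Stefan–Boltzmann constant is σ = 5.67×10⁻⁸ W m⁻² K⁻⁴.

Q ≈ 884 W

A = 1.53 × 0.801 = 1.23 m².
Q = εσA(T⁴ − T_s⁴). T⁴ − T_s⁴ = (352)⁴ − (164)⁴ = 1.54×10^10 − 7.23×10^8 = 1.46×10^10 K⁴.
Q = 0.870 × 5.67×10⁻⁸ × 1.23 × 1.46×10^10 = 884 W.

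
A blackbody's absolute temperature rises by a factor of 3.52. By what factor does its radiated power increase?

factor ≈ 154

P ∝ T⁴, so the power scales as (3.52)⁴ = 154.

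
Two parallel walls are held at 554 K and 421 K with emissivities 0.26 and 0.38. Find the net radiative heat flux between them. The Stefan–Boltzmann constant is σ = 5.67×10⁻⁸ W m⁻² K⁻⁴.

q ≈ 650 W/m²

For two large parallel gray plates, q = σ(T₁⁴ − T₂⁴) / (1/ε₁ + 1/ε₂ − 1).
1/ε₁ + 1/ε₂ − 1 = 1/0.26 + 1/0.38 − 1 = 5.478.
T₁⁴ − T₂⁴ = 9.42×10^10 − 3.14×10^10 = 6.28×10^10 K⁴.
q = 5.67×10⁻⁸ × 6.28×10^10 / 5.478 = 650 W/m².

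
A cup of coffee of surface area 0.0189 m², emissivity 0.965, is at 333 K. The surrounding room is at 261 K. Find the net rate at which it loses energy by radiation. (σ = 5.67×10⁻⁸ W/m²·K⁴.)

Q = εσA(T⁴ − T_s⁴). T⁴ − T_s⁴ = (333)⁴ − (261)⁴ = 1.23×10^10 − 4.64×10^9 = 7.66×10^9 K⁴.
Q = 0.965 × 5.67×10⁻⁸ × 0.0189 × 7.66×10^9 = 7.92 W.

Q ≈ 7.92 W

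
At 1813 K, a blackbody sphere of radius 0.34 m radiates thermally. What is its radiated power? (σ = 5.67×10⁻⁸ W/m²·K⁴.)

A = 4πr² = 4π × (0.34)² = 1.45 m².
P = σAT⁴ = 5.67×10⁻⁸ × 1.45 × (1813)⁴ = 5.67×10⁻⁸ × 1.45 × 1.08×10^13.
P = 8.90×10^5 W.

P ≈ 8.90×10^5 W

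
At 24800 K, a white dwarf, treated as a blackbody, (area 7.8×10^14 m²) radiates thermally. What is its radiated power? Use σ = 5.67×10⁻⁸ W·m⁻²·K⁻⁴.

P = σAT⁴ = 5.67×10⁻⁸ × 7.80×10^14 × (24800)⁴ = 5.67×10⁻⁸ × 7.80×10^14 × 3.78×10^17.
P = 1.67×10^25 W.

P ≈ 1.67×10^25 W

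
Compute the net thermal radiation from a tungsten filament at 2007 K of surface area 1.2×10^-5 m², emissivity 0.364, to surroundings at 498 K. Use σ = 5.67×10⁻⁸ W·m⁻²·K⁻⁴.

Q = εσA(T⁴ − T_s⁴). T⁴ − T_s⁴ = (2007)⁴ − (498)⁴ = 1.62×10^13 − 6.15×10^10 = 1.62×10^13 K⁴.
Q = 0.364 × 5.67×10⁻⁸ × 1.20×10^-5 × 1.62×10^13 = 4.00 W.

Q ≈ 4.00 W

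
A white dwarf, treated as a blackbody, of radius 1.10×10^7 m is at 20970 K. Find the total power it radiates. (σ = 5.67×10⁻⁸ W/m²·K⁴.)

A = 4πr² = 4π × (1.10×10^7)² = 1.52×10^15 m².
P = σAT⁴ = 5.67×10⁻⁸ × 1.52×10^15 × (20970)⁴ = 5.67×10⁻⁸ × 1.52×10^15 × 1.93×10^17.
P = 1.67×10^25 W.

P ≈ 1.67×10^25 W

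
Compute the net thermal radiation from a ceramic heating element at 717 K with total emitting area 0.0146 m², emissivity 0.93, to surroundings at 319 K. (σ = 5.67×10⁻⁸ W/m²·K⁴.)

Q = εσA(T⁴ − T_s⁴). T⁴ − T_s⁴ = (717)⁴ − (319)⁴ = 2.64×10^11 − 1.04×10^10 = 2.54×10^11 K⁴.
Q = 0.93 × 5.67×10⁻⁸ × 0.0146 × 2.54×10^11 = 195 W.

Q ≈ 195 W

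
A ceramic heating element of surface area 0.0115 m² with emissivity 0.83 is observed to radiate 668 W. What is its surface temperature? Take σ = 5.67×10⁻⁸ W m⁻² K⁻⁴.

T ≈ 1050 K

From P = εσAT⁴, T = (P / εσA)^(1/4) = (668 / (0.83 × 5.67×10⁻⁸ × 0.0115))^(1/4).
T = (1.23×10^12)^(1/4) = 1050 K.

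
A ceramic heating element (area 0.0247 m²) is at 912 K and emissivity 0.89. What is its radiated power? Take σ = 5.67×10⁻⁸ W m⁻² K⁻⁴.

P = εσAT⁴ = 0.89 × 5.67×10⁻⁸ × 0.0247 × (912)⁴ = 0.89 × 5.67×10⁻⁸ × 0.0247 × 6.92×10^11.
P = 862 W.

P ≈ 862 W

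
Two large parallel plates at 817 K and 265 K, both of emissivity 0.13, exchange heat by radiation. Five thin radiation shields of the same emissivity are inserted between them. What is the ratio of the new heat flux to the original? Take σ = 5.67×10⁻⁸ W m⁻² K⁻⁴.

ratio ≈ 0.167

With N identical shields there are N+1 = 6 gaps in series, each with the same radiative resistance, so the flux falls to 1/(N+1) of its unshielded value.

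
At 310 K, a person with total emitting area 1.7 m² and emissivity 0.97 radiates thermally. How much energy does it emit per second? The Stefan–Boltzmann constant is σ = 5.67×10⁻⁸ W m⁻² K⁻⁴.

P = εσAT⁴ = 0.97 × 5.67×10⁻⁸ × 1.70 × (310)⁴ = 0.97 × 5.67×10⁻⁸ × 1.70 × 9.24×10^9.
P = 863 W.

P ≈ 863 W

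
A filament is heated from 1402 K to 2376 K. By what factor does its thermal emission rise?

P ∝ T⁴, so the ratio is (2376/1402)⁴ = (1.695)⁴ = 8.25.

ratio ≈ 8.25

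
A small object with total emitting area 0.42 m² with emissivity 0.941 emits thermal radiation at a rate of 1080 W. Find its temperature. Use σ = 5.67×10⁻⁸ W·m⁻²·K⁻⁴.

T ≈ 469 K

From P = εσAT⁴, T = (P / εσA)^(1/4) = (1080 / (0.941 × 5.67×10⁻⁸ × 0.420))^(1/4).
T = (4.82×10^10)^(1/4) = 469 K.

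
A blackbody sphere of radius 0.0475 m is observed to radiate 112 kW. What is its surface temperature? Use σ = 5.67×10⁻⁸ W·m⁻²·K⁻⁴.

A = 4πr² = 4π × (0.0475)² = 0.0284 m².
From P = σAT⁴, T = (P / σA)^(1/4) = (1.12×10^5 / (5.67×10⁻⁸ × 0.0284))^(1/4).
T = (6.97×10^13)^(1/4) = 2890 K.

T ≈ 2890 K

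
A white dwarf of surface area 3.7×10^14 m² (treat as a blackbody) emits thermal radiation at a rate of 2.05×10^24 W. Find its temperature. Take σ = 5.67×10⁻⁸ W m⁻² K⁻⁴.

T ≈ 17700 K

From P = σAT⁴, T = (P / σA)^(1/4) = (2.05×10^24 / (5.67×10⁻⁸ × 3.70×10^14))^(1/4).
T = (9.77×10^16)^(1/4) = 17700 K.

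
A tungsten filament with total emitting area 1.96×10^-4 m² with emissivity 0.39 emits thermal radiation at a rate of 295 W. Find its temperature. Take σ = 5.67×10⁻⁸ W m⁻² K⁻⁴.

T ≈ 2870 K

From P = εσAT⁴, T = (P / εσA)^(1/4) = (295 / (0.39 × 5.67×10⁻⁸ × 1.96×10^-4))^(1/4).
T = (6.81×10^13)^(1/4) = 2870 K.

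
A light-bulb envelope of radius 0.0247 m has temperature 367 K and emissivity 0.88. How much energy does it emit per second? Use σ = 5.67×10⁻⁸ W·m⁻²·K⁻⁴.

P ≈ 6.94 W

A = 4πr² = 4π × (0.0247)² = 7.67×10^-3 m².
P = εσAT⁴ = 0.88 × 5.67×10⁻⁸ × 7.67×10^-3 × (367)⁴ = 0.88 × 5.67×10⁻⁸ × 7.67×10^-3 × 1.81×10^10.
P = 6.94 W.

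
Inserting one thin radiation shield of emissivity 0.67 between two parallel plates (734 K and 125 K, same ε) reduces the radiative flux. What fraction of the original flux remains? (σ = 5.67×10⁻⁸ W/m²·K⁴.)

ratio ≈ 0.500

With N identical shields there are N+1 = 2 gaps in series, each with the same radiative resistance, so the flux falls to 1/(N+1) of its unshielded value.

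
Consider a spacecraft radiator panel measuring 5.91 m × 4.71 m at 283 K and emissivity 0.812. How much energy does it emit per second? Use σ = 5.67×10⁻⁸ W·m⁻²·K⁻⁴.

P ≈ 8220 W

A = 5.91 × 4.71 = 27.8 m².
P = εσAT⁴ = 0.812 × 5.67×10⁻⁸ × 27.8 × (283)⁴ = 0.812 × 5.67×10⁻⁸ × 27.8 × 6.41×10^9.
P = 8220 W.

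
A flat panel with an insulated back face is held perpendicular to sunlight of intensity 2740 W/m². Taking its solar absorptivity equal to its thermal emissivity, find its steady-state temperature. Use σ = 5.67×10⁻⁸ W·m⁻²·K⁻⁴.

T ≈ 469 K

Absorbed flux αS = emitted flux εσT⁴ (one radiating face); with α = ε, T = (S/σ)^(1/4).
T = (2740 / 5.67×10⁻⁸)^(1/4) = (4.83×10^10)^(1/4).
T = 469 K.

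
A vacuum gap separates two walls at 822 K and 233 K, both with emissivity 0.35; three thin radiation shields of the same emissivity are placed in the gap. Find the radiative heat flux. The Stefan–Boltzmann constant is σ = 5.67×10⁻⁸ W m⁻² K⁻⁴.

Each of the 4 gaps contributes resistance (2/ε − 1) = 2/0.35 − 1 = 4.714; total = 18.86.
q = σ(T₁⁴ − T₂⁴) / 18.86 = 5.67×10⁻⁸ × 4.54×10^11 / 18.86 = 1360 W/m².

q ≈ 1360 W/m²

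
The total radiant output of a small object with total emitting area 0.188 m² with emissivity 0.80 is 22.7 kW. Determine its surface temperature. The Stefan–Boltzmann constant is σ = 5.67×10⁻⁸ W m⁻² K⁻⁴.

From P = εσAT⁴, T = (P / εσA)^(1/4) = (22700 / (0.80 × 5.67×10⁻⁸ × 0.188))^(1/4).
T = (2.66×10^12)^(1/4) = 1280 K.

T ≈ 1280 K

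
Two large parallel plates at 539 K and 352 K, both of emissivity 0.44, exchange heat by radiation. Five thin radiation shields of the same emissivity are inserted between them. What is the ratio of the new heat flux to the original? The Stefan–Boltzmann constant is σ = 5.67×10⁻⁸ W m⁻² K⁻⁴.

ratio ≈ 0.167

With N identical shields there are N+1 = 6 gaps in series, each with the same radiative resistance, so the flux falls to 1/(N+1) of its unshielded value.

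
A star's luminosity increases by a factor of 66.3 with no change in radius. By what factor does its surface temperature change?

factor ≈ 2.85

P ∝ T⁴ ⇒ T ∝ P^(1/4), so T scales by (66.3)^(1/4) = 2.85.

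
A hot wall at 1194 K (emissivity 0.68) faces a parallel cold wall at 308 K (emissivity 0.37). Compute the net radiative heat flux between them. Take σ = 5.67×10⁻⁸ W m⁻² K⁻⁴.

q ≈ 36200 W/m²

For two large parallel gray plates, q = σ(T₁⁴ − T₂⁴) / (1/ε₁ + 1/ε₂ − 1).
1/ε₁ + 1/ε₂ − 1 = 1/0.68 + 1/0.37 − 1 = 3.173.
T₁⁴ − T₂⁴ = 2.03×10^12 − 9.00×10^9 = 2.02×10^12 K⁴.
q = 5.67×10⁻⁸ × 2.02×10^12 / 3.173 = 36200 W/m².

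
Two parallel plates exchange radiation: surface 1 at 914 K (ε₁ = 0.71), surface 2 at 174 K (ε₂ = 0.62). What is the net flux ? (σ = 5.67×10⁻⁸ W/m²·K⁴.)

q ≈ 19600 W/m²

For two large parallel gray plates, q = σ(T₁⁴ − T₂⁴) / (1/ε₁ + 1/ε₂ − 1).
1/ε₁ + 1/ε₂ − 1 = 1/0.71 + 1/0.62 − 1 = 2.021.
T₁⁴ − T₂⁴ = 6.98×10^11 − 9.17×10^8 = 6.97×10^11 K⁴.
q = 5.67×10⁻⁸ × 6.97×10^11 / 2.021 = 19600 W/m².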